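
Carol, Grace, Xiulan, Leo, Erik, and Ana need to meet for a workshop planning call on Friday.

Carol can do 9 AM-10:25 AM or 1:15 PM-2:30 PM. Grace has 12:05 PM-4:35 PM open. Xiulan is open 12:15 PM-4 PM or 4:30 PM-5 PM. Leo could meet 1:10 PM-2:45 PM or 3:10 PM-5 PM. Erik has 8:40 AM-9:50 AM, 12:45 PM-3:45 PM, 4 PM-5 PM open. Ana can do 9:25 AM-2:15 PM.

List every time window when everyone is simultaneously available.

13:15-14:15

Carol ∩ Grace: 13:15-14:30.
Carol ∩ Grace ∩ Xiulan: 13:15-14:30.
Carol ∩ Grace ∩ Xiulan ∩ Leo: 13:15-14:30.
Carol ∩ Grace ∩ Xiulan ∩ Leo ∩ Erik: 13:15-14:30.
Carol ∩ Grace ∩ Xiulan ∩ Leo ∩ Erik ∩ Ana: 13:15-14:15.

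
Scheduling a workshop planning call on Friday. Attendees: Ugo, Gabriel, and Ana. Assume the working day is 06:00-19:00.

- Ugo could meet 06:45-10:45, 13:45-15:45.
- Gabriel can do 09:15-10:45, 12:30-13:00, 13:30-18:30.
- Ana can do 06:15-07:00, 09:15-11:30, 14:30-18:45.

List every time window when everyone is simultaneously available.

09:15-10:45, 14:30-15:45

Ugo ∩ Gabriel: 09:15-10:45, 13:45-15:45.
Ugo ∩ Gabriel ∩ Ana: 09:15-10:45, 14:30-15:45.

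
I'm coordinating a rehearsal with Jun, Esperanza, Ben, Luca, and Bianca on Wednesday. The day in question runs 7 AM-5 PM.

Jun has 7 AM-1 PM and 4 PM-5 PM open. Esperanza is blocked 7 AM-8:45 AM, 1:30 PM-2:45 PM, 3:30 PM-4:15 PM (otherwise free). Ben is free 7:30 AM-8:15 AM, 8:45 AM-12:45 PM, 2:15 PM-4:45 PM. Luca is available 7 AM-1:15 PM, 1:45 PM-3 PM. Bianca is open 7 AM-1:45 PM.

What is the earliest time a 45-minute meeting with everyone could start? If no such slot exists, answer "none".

08:45

Jun free: 07:00-13:00, 16:00-17:00.
Esperanza free: 08:45-13:30, 14:45-15:30, 16:15-17:00 (invert busy blocks within the working day).
Ben free: 07:30-08:15, 08:45-12:45, 14:15-16:45.
Luca free: 07:00-13:15, 13:45-15:00.
Bianca free: 07:00-13:45.
Jun ∩ Esperanza: 08:45-13:00, 16:15-17:00.
Jun ∩ Esperanza ∩ Ben: 08:45-12:45, 16:15-16:45.
Jun ∩ Esperanza ∩ Ben ∩ Luca: 08:45-12:45.
Jun ∩ Esperanza ∩ Ben ∩ Luca ∩ Bianca: 08:45-12:45.
The first common window of at least 45 minutes is 08:45-12:45, so the earliest start is 08:45.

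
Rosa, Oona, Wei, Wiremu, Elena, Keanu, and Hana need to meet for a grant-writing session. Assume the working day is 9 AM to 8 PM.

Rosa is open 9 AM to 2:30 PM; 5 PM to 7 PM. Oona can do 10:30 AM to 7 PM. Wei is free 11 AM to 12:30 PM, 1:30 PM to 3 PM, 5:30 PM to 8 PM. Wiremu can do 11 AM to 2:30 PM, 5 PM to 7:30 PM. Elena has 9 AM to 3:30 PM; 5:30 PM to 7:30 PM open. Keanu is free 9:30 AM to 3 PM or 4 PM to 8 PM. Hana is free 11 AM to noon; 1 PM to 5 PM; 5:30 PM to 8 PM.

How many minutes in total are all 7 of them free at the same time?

Rosa ∩ Oona: 10:30-14:30, 17:00-19:00.
Rosa ∩ Oona ∩ Wei: 11:00-12:30, 13:30-14:30, 17:30-19:00.
Rosa ∩ Oona ∩ Wei ∩ Wiremu: 11:00-12:30, 13:30-14:30, 17:30-19:00.
Rosa ∩ Oona ∩ Wei ∩ Wiremu ∩ Elena: 11:00-12:30, 13:30-14:30, 17:30-19:00.
Rosa ∩ Oona ∩ Wei ∩ Wiremu ∩ Elena ∩ Keanu: 11:00-12:30, 13:30-14:30, 17:30-19:00.
Rosa ∩ Oona ∩ Wei ∩ Wiremu ∩ Elena ∩ Keanu ∩ Hana: 11:00-12:00, 13:30-14:30, 17:30-19:00.
So the common availability across everyone is 11:00-12:00, 13:30-14:30, 17:30-19:00.
Summing the common windows: 60 + 60 + 90 = 210 minutes.

210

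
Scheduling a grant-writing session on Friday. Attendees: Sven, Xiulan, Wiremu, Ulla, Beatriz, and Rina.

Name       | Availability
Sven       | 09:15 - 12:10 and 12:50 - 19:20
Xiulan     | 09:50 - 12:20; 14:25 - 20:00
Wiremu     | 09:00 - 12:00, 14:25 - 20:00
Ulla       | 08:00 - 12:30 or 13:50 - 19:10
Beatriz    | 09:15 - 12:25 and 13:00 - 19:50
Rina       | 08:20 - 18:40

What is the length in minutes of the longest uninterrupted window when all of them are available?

255

Sven ∩ Xiulan: 09:50-12:10, 14:25-19:20.
Sven ∩ Xiulan ∩ Wiremu: 09:50-12:00, 14:25-19:20.
Sven ∩ Xiulan ∩ Wiremu ∩ Ulla: 09:50-12:00, 14:25-19:10.
Sven ∩ Xiulan ∩ Wiremu ∩ Ulla ∩ Beatriz: 09:50-12:00, 14:25-19:10.
Sven ∩ Xiulan ∩ Wiremu ∩ Ulla ∩ Beatriz ∩ Rina: 09:50-12:00, 14:25-18:40.
Those are the intersection windows.
The longest is 14:25-18:40 at 255 minutes.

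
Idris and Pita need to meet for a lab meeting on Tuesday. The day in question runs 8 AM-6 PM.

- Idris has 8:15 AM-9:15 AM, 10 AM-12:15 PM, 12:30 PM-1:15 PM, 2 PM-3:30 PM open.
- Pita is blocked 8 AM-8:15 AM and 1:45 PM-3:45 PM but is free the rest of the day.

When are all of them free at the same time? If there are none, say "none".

Idris free: 08:15-09:15, 10:00-12:15, 12:30-13:15, 14:00-15:30.
Pita free: 08:15-13:45, 15:45-18:00 (invert busy blocks within the working day).
Idris ∩ Pita: 08:15-09:15, 10:00-12:15, 12:30-13:15.
Those are the intersection windows.

08:15-09:15, 10:00-12:15, 12:30-13:15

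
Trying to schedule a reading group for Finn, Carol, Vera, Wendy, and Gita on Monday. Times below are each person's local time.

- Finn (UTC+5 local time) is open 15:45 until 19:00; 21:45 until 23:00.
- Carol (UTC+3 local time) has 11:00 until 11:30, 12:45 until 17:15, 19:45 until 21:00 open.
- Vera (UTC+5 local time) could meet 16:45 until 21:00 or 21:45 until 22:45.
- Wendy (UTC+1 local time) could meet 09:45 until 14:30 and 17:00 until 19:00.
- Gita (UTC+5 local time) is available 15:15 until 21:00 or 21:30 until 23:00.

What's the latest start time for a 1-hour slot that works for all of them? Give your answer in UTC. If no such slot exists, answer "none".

16:45

Finn in UTC: 10:45-14:00, 16:45-18:00 (subtract 5h to convert from UTC+5).
Carol in UTC: 08:00-08:30, 09:45-14:15, 16:45-18:00 (subtract 3h to convert from UTC+3).
Vera in UTC: 11:45-16:00, 16:45-17:45 (subtract 5h to convert from UTC+5).
Wendy in UTC: 08:45-13:30, 16:00-18:00 (subtract 1h to convert from UTC+1).
Gita in UTC: 10:15-16:00, 16:30-18:00 (subtract 5h to convert from UTC+5).
Finn ∩ Carol: 10:45-14:00, 16:45-18:00.
Finn ∩ Carol ∩ Vera: 11:45-14:00, 16:45-17:45.
Finn ∩ Carol ∩ Vera ∩ Wendy: 11:45-13:30, 16:45-17:45.
Finn ∩ Carol ∩ Vera ∩ Wendy ∩ Gita: 11:45-13:30, 16:45-17:45.
The last common window of at least 60 minutes is 16:45-17:45; a 60-minute meeting can start as late as 16:45 and still end by 17:45.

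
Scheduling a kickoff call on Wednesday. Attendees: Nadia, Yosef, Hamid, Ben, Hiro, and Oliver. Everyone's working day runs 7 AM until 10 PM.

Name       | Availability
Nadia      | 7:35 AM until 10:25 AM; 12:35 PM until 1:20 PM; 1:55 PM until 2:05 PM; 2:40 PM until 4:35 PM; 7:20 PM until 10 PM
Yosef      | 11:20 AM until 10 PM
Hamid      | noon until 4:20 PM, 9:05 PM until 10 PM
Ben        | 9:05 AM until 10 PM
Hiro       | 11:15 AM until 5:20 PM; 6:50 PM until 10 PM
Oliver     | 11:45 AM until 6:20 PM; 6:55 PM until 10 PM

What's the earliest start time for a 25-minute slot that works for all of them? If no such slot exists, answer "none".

Nadia ∩ Yosef: 12:35-13:20, 13:55-14:05, 14:40-16:35, 19:20-22:00.
Nadia ∩ Yosef ∩ Hamid: 12:35-13:20, 13:55-14:05, 14:40-16:20, 21:05-22:00.
Nadia ∩ Yosef ∩ Hamid ∩ Ben: 12:35-13:20, 13:55-14:05, 14:40-16:20, 21:05-22:00.
Nadia ∩ Yosef ∩ Hamid ∩ Ben ∩ Hiro: 12:35-13:20, 13:55-14:05, 14:40-16:20, 21:05-22:00.
Nadia ∩ Yosef ∩ Hamid ∩ Ben ∩ Hiro ∩ Oliver: 12:35-13:20, 13:55-14:05, 14:40-16:20, 21:05-22:00.
Those are the intersection windows.
The first common window of at least 25 minutes is 12:35-13:20, so the earliest start is 12:35.

12:35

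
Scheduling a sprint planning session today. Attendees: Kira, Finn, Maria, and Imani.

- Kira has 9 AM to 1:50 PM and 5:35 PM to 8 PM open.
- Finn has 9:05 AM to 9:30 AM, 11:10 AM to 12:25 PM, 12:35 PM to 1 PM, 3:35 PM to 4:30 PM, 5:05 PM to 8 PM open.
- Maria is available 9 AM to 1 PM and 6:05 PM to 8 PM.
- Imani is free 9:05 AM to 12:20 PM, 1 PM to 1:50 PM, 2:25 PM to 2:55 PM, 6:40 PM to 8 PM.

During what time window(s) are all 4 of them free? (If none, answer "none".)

Kira ∩ Finn: 09:05-09:30, 11:10-12:25, 12:35-13:00, 17:35-20:00.
Kira ∩ Finn ∩ Maria: 09:05-09:30, 11:10-12:25, 12:35-13:00, 18:05-20:00.
Kira ∩ Finn ∩ Maria ∩ Imani: 09:05-09:30, 11:10-12:20, 18:40-20:00.
Those are the intersection windows.

09:05-09:30, 11:10-12:20, 18:40-20:00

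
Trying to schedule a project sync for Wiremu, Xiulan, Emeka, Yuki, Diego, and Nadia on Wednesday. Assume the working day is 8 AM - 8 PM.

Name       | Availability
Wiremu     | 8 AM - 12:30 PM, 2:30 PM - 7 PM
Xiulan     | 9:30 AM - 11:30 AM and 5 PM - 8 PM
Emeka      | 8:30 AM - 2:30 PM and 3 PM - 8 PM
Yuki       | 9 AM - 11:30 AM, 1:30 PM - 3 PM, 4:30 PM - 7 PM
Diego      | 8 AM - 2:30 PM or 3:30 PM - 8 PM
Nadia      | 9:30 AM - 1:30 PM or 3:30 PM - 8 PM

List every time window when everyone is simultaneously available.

09:30-11:30, 17:00-19:00

Wiremu ∩ Xiulan: 09:30-11:30, 17:00-19:00.
Wiremu ∩ Xiulan ∩ Emeka: 09:30-11:30, 17:00-19:00.
Wiremu ∩ Xiulan ∩ Emeka ∩ Yuki: 09:30-11:30, 17:00-19:00.
Wiremu ∩ Xiulan ∩ Emeka ∩ Yuki ∩ Diego: 09:30-11:30, 17:00-19:00.
Wiremu ∩ Xiulan ∩ Emeka ∩ Yuki ∩ Diego ∩ Nadia: 09:30-11:30, 17:00-19:00.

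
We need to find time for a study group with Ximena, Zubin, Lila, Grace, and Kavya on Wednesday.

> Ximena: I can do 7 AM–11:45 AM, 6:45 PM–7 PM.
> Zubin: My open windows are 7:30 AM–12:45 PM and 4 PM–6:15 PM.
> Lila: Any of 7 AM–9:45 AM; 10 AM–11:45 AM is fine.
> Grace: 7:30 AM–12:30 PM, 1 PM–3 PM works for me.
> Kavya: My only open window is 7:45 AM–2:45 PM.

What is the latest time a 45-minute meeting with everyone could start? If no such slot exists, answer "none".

11:00

Ximena ∩ Zubin: 07:30-11:45.
Ximena ∩ Zubin ∩ Lila: 07:30-09:45, 10:00-11:45.
Ximena ∩ Zubin ∩ Lila ∩ Grace: 07:30-09:45, 10:00-11:45.
Ximena ∩ Zubin ∩ Lila ∩ Grace ∩ Kavya: 07:45-09:45, 10:00-11:45.
So the common availability across everyone is 07:45-09:45, 10:00-11:45.
The last common window of at least 45 minutes is 10:00-11:45; a 45-minute meeting can start as late as 11:00 and still end by 11:45.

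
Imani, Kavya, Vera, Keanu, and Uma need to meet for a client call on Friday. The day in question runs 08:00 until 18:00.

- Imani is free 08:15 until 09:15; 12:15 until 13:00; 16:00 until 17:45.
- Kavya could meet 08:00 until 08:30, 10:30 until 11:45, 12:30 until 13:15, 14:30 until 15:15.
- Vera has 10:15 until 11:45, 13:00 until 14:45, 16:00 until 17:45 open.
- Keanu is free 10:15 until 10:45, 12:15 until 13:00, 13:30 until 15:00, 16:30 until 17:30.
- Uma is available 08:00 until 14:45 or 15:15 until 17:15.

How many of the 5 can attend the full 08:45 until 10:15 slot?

Uma can make the full 08:45-10:15 slot — that's 1.

1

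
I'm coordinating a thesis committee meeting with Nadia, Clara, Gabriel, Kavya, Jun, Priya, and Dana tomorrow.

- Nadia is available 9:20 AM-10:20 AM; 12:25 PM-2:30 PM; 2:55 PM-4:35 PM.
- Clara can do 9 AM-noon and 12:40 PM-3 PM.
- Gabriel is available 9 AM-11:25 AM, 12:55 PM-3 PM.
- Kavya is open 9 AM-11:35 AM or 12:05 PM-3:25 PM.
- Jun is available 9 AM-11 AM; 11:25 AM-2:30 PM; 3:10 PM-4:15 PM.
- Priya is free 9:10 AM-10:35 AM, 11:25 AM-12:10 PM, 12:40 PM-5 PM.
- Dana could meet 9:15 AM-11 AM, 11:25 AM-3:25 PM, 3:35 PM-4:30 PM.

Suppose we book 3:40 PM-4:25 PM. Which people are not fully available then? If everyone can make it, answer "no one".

Nadia: free for 15:40-16:25. Clara: not fully free for 15:40-16:25. Gabriel: not fully free for 15:40-16:25. Kavya: not fully free for 15:40-16:25. Jun: not fully free for 15:40-16:25. Priya: free for 15:40-16:25. Dana: free for 15:40-16:25.

Clara, Gabriel, Jun, Kavya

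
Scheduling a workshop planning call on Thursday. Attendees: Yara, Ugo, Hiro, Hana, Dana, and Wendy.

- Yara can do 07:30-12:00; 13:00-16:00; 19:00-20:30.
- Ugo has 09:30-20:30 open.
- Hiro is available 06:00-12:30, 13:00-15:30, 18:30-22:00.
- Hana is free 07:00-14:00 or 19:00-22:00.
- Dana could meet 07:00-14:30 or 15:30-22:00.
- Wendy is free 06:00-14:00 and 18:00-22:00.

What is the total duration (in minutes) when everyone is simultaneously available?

300

Yara ∩ Ugo: 09:30-12:00, 13:00-16:00, 19:00-20:30.
Yara ∩ Ugo ∩ Hiro: 09:30-12:00, 13:00-15:30, 19:00-20:30.
Yara ∩ Ugo ∩ Hiro ∩ Hana: 09:30-12:00, 13:00-14:00, 19:00-20:30.
Yara ∩ Ugo ∩ Hiro ∩ Hana ∩ Dana: 09:30-12:00, 13:00-14:00, 19:00-20:30.
Yara ∩ Ugo ∩ Hiro ∩ Hana ∩ Dana ∩ Wendy: 09:30-12:00, 13:00-14:00, 19:00-20:30.
Summing the common windows: 150 + 60 + 90 = 300 minutes.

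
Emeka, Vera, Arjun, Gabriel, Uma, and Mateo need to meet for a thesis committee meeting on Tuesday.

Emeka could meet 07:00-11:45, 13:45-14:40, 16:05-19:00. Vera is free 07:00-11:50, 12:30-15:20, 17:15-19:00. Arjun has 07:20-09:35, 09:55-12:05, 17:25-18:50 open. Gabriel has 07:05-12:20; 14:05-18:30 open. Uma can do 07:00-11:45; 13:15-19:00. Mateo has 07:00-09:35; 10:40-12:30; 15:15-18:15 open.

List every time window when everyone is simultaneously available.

Emeka ∩ Vera: 07:00-11:45, 13:45-14:40, 17:15-19:00.
Emeka ∩ Vera ∩ Arjun: 07:20-09:35, 09:55-11:45, 17:25-18:50.
Emeka ∩ Vera ∩ Arjun ∩ Gabriel: 07:20-09:35, 09:55-11:45, 17:25-18:30.
Emeka ∩ Vera ∩ Arjun ∩ Gabriel ∩ Uma: 07:20-09:35, 09:55-11:45, 17:25-18:30.
Emeka ∩ Vera ∩ Arjun ∩ Gabriel ∩ Uma ∩ Mateo: 07:20-09:35, 10:40-11:45, 17:25-18:15.

07:20-09:35, 10:40-11:45, 17:25-18:15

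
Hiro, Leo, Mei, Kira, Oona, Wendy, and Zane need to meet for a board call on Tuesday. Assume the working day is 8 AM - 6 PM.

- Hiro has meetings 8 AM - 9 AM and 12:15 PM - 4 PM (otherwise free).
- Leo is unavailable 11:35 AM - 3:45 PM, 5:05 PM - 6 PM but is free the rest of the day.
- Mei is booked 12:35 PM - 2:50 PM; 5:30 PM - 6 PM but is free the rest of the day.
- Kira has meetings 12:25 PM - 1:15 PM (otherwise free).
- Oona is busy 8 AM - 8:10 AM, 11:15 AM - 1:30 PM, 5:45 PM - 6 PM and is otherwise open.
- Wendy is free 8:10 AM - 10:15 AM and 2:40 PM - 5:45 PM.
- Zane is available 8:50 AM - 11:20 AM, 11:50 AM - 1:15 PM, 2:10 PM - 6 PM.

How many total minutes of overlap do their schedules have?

Hiro free: 09:00-12:15, 16:00-18:00 (invert busy blocks within the working day).
Leo free: 08:00-11:35, 15:45-17:05 (invert busy blocks within the working day).
Mei free: 08:00-12:35, 14:50-17:30 (invert busy blocks within the working day).
Kira free: 08:00-12:25, 13:15-18:00 (invert busy blocks within the working day).
Oona free: 08:10-11:15, 13:30-17:45 (invert busy blocks within the working day).
Wendy free: 08:10-10:15, 14:40-17:45.
Zane free: 08:50-11:20, 11:50-13:15, 14:10-18:00.
Hiro ∩ Leo: 09:00-11:35, 16:00-17:05.
Hiro ∩ Leo ∩ Mei: 09:00-11:35, 16:00-17:05.
Hiro ∩ Leo ∩ Mei ∩ Kira: 09:00-11:35, 16:00-17:05.
Hiro ∩ Leo ∩ Mei ∩ Kira ∩ Oona: 09:00-11:15, 16:00-17:05.
Hiro ∩ Leo ∩ Mei ∩ Kira ∩ Oona ∩ Wendy: 09:00-10:15, 16:00-17:05.
Hiro ∩ Leo ∩ Mei ∩ Kira ∩ Oona ∩ Wendy ∩ Zane: 09:00-10:15, 16:00-17:05.
Summing the common windows: 75 + 65 = 140 minutes.

140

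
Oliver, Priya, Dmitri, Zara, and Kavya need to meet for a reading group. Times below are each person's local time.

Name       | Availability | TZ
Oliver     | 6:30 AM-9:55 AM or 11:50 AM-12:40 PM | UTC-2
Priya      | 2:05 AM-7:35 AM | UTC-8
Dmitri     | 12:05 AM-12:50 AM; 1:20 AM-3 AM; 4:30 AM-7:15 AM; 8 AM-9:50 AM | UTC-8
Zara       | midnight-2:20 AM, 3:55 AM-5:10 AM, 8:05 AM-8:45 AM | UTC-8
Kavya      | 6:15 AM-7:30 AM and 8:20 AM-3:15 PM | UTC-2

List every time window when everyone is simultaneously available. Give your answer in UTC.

Oliver in UTC: 08:30-11:55, 13:50-14:40 (add 2h to convert from UTC-2).
Priya in UTC: 10:05-15:35 (add 8h to convert from UTC-8).
Dmitri in UTC: 08:05-08:50, 09:20-11:00, 12:30-15:15, 16:00-17:50 (add 8h to convert from UTC-8).
Zara in UTC: 08:00-10:20, 11:55-13:10, 16:05-16:45 (add 8h to convert from UTC-8).
Kavya in UTC: 08:15-09:30, 10:20-17:15 (add 2h to convert from UTC-2).
Oliver ∩ Priya: 10:05-11:55, 13:50-14:40.
Oliver ∩ Priya ∩ Dmitri: 10:05-11:00, 13:50-14:40.
Oliver ∩ Priya ∩ Dmitri ∩ Zara: 10:05-10:20.
Oliver ∩ Priya ∩ Dmitri ∩ Zara ∩ Kavya: ∅.
There is no time when everyone is free.

none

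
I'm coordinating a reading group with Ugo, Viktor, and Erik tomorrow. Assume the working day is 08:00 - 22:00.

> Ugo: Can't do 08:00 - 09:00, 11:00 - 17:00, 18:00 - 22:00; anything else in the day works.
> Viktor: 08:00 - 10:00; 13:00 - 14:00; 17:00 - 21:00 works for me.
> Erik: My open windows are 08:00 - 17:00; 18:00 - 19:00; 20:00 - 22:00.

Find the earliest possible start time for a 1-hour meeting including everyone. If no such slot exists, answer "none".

09:00

Ugo free: 09:00-11:00, 17:00-18:00 (invert busy blocks within the working day).
Viktor free: 08:00-10:00, 13:00-14:00, 17:00-21:00.
Erik free: 08:00-17:00, 18:00-19:00, 20:00-22:00.
Ugo ∩ Viktor: 09:00-10:00, 17:00-18:00.
Ugo ∩ Viktor ∩ Erik: 09:00-10:00.
So the common availability across everyone is 09:00-10:00.
The first common window of at least 60 minutes is 09:00-10:00, so the earliest start is 09:00.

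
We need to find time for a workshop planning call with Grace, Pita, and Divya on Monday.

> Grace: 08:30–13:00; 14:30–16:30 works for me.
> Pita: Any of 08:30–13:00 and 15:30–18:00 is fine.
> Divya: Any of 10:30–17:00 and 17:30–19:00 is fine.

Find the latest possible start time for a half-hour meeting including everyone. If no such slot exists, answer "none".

Grace ∩ Pita: 08:30-13:00, 15:30-16:30.
Grace ∩ Pita ∩ Divya: 10:30-13:00, 15:30-16:30.
So the common availability across everyone is 10:30-13:00, 15:30-16:30.
The last common window of at least 30 minutes is 15:30-16:30; a 30-minute meeting can start as late as 16:00 and still end by 16:30.

16:00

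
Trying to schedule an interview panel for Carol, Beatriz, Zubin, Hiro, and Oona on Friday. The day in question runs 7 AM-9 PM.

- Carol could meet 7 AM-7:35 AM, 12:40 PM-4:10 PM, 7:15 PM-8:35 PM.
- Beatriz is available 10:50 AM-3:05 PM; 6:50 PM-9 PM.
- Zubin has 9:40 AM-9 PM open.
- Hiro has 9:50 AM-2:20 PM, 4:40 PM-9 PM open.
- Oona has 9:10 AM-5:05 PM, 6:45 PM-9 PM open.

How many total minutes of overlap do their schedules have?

Carol ∩ Beatriz: 12:40-15:05, 19:15-20:35.
Carol ∩ Beatriz ∩ Zubin: 12:40-15:05, 19:15-20:35.
Carol ∩ Beatriz ∩ Zubin ∩ Hiro: 12:40-14:20, 19:15-20:35.
Carol ∩ Beatriz ∩ Zubin ∩ Hiro ∩ Oona: 12:40-14:20, 19:15-20:35.
So the common availability across everyone is 12:40-14:20, 19:15-20:35.
Summing the common windows: 100 + 80 = 180 minutes.

180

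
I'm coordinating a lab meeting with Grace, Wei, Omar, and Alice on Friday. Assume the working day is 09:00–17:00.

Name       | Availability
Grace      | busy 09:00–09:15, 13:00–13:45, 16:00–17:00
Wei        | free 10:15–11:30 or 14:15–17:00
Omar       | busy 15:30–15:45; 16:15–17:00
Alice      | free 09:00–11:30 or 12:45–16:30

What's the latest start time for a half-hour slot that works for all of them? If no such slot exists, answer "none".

15:00

Grace free: 09:15-13:00, 13:45-16:00 (invert busy blocks within the working day).
Wei free: 10:15-11:30, 14:15-17:00.
Omar free: 09:00-15:30, 15:45-16:15 (invert busy blocks within the working day).
Alice free: 09:00-11:30, 12:45-16:30.
Grace ∩ Wei: 10:15-11:30, 14:15-16:00.
Grace ∩ Wei ∩ Omar: 10:15-11:30, 14:15-15:30, 15:45-16:00.
Grace ∩ Wei ∩ Omar ∩ Alice: 10:15-11:30, 14:15-15:30, 15:45-16:00.
The last common window of at least 30 minutes is 14:15-15:30; a 30-minute meeting can start as late as 15:00 and still end by 15:30.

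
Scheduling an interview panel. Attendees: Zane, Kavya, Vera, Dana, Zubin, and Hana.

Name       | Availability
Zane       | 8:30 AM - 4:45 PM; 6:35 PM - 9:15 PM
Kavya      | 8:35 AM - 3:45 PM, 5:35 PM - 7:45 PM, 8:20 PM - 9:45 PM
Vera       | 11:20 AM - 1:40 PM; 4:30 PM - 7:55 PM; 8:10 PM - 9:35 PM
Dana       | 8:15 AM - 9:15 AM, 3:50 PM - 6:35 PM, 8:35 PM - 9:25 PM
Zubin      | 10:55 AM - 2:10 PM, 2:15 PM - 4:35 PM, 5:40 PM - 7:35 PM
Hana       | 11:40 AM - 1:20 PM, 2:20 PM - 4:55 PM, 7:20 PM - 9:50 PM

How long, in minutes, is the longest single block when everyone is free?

Zane ∩ Kavya: 08:35-15:45, 18:35-19:45, 20:20-21:15.
Zane ∩ Kavya ∩ Vera: 11:20-13:40, 18:35-19:45, 20:20-21:15.
Zane ∩ Kavya ∩ Vera ∩ Dana: 20:35-21:15.
Zane ∩ Kavya ∩ Vera ∩ Dana ∩ Zubin: ∅.
Zane ∩ Kavya ∩ Vera ∩ Dana ∩ Zubin ∩ Hana: ∅.
There is no time when everyone is free.
No common window exists, so the longest block is 0 minutes.

0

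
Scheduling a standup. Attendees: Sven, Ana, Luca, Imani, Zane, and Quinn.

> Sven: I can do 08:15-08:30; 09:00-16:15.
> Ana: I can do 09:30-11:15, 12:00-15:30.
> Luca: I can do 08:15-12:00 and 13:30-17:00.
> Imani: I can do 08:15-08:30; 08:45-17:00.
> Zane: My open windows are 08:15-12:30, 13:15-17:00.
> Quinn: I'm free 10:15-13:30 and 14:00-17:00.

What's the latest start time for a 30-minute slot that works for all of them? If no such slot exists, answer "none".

Sven ∩ Ana: 09:30-11:15, 12:00-15:30.
Sven ∩ Ana ∩ Luca: 09:30-11:15, 13:30-15:30.
Sven ∩ Ana ∩ Luca ∩ Imani: 09:30-11:15, 13:30-15:30.
Sven ∩ Ana ∩ Luca ∩ Imani ∩ Zane: 09:30-11:15, 13:30-15:30.
Sven ∩ Ana ∩ Luca ∩ Imani ∩ Zane ∩ Quinn: 10:15-11:15, 14:00-15:30.
The last common window of at least 30 minutes is 14:00-15:30; a 30-minute meeting can start as late as 15:00 and still end by 15:30.

15:00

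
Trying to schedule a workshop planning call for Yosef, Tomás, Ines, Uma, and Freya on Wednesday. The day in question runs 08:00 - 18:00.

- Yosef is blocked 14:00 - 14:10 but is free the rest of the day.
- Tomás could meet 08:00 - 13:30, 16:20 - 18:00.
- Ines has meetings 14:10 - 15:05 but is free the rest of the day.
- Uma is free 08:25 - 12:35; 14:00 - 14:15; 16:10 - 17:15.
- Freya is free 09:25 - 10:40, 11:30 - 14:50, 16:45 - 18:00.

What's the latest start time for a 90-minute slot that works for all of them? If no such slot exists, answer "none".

none

Yosef free: 08:00-14:00, 14:10-18:00 (invert busy blocks within the working day).
Tomás free: 08:00-13:30, 16:20-18:00.
Ines free: 08:00-14:10, 15:05-18:00 (invert busy blocks within the working day).
Uma free: 08:25-12:35, 14:00-14:15, 16:10-17:15.
Freya free: 09:25-10:40, 11:30-14:50, 16:45-18:00.
Yosef ∩ Tomás: 08:00-13:30, 16:20-18:00.
Yosef ∩ Tomás ∩ Ines: 08:00-13:30, 16:20-18:00.
Yosef ∩ Tomás ∩ Ines ∩ Uma: 08:25-12:35, 16:20-17:15.
Yosef ∩ Tomás ∩ Ines ∩ Uma ∩ Freya: 09:25-10:40, 11:30-12:35, 16:45-17:15.
Those are the intersection windows.
No common window is at least 90 minutes long.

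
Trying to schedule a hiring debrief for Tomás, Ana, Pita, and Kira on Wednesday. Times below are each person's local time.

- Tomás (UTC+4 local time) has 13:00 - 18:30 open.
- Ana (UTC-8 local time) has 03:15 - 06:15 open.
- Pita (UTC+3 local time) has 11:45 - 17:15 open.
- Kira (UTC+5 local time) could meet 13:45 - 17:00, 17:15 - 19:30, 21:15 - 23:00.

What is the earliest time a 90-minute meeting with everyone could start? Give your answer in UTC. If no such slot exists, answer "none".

Tomás in UTC: 09:00-14:30 (subtract 4h to convert from UTC+4).
Ana in UTC: 11:15-14:15 (add 8h to convert from UTC-8).
Pita in UTC: 08:45-14:15 (subtract 3h to convert from UTC+3).
Kira in UTC: 08:45-12:00, 12:15-14:30, 16:15-18:00 (subtract 5h to convert from UTC+5).
Tomás ∩ Ana: 11:15-14:15.
Tomás ∩ Ana ∩ Pita: 11:15-14:15.
Tomás ∩ Ana ∩ Pita ∩ Kira: 11:15-12:00, 12:15-14:15.
The first common window of at least 90 minutes is 12:15-14:15, so the earliest start is 12:15.

12:15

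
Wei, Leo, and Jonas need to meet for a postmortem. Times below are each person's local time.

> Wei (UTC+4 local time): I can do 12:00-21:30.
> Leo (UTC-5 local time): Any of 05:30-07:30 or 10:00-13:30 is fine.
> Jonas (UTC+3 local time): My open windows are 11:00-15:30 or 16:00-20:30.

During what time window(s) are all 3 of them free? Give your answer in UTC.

10:30-12:30, 15:00-17:30

Wei in UTC: 08:00-17:30 (subtract 4h to convert from UTC+4).
Leo in UTC: 10:30-12:30, 15:00-18:30 (add 5h to convert from UTC-5).
Jonas in UTC: 08:00-12:30, 13:00-17:30 (subtract 3h to convert from UTC+3).
Wei ∩ Leo: 10:30-12:30, 15:00-17:30.
Wei ∩ Leo ∩ Jonas: 10:30-12:30, 15:00-17:30.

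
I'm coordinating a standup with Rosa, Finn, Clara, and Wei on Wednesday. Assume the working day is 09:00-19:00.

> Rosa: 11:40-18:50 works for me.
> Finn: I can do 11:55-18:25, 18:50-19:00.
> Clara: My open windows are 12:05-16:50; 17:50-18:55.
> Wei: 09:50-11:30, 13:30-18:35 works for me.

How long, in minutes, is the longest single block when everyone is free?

200

Rosa ∩ Finn: 11:55-18:25.
Rosa ∩ Finn ∩ Clara: 12:05-16:50, 17:50-18:25.
Rosa ∩ Finn ∩ Clara ∩ Wei: 13:30-16:50, 17:50-18:25.
Those are the intersection windows.
The longest is 13:30-16:50 at 200 minutes.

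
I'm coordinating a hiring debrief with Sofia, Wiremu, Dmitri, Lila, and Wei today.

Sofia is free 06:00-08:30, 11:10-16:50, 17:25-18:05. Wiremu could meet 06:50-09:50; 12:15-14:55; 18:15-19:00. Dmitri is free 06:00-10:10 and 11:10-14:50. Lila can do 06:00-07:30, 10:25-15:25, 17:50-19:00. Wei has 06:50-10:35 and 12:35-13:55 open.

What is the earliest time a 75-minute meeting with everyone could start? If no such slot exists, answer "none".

12:35

Sofia ∩ Wiremu: 06:50-08:30, 12:15-14:55.
Sofia ∩ Wiremu ∩ Dmitri: 06:50-08:30, 12:15-14:50.
Sofia ∩ Wiremu ∩ Dmitri ∩ Lila: 06:50-07:30, 12:15-14:50.
Sofia ∩ Wiremu ∩ Dmitri ∩ Lila ∩ Wei: 06:50-07:30, 12:35-13:55.
The first common window of at least 75 minutes is 12:35-13:55, so the earliest start is 12:35.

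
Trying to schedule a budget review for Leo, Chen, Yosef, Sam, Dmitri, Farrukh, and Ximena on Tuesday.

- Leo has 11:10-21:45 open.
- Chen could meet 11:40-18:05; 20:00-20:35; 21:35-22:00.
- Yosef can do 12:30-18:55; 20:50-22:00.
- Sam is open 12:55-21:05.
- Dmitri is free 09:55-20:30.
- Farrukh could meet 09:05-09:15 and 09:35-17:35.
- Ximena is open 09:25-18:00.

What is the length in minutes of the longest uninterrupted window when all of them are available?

280

Leo ∩ Chen: 11:40-18:05, 20:00-20:35, 21:35-21:45.
Leo ∩ Chen ∩ Yosef: 12:30-18:05, 21:35-21:45.
Leo ∩ Chen ∩ Yosef ∩ Sam: 12:55-18:05.
Leo ∩ Chen ∩ Yosef ∩ Sam ∩ Dmitri: 12:55-18:05.
Leo ∩ Chen ∩ Yosef ∩ Sam ∩ Dmitri ∩ Farrukh: 12:55-17:35.
Leo ∩ Chen ∩ Yosef ∩ Sam ∩ Dmitri ∩ Farrukh ∩ Ximena: 12:55-17:35.
So the common availability across everyone is 12:55-17:35.
The longest is 12:55-17:35 at 280 minutes.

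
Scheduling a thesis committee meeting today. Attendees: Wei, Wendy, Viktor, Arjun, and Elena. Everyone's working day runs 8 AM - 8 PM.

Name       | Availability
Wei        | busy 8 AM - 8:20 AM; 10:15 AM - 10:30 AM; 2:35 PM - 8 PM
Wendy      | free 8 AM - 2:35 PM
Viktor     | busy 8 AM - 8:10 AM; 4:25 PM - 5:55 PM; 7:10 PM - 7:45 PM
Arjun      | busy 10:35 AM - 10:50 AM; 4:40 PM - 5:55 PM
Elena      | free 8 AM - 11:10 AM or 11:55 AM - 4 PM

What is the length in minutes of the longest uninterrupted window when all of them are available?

160

Wei free: 08:20-10:15, 10:30-14:35 (invert busy blocks within the working day).
Wendy free: 08:00-14:35.
Viktor free: 08:10-16:25, 17:55-19:10, 19:45-20:00 (invert busy blocks within the working day).
Arjun free: 08:00-10:35, 10:50-16:40, 17:55-20:00 (invert busy blocks within the working day).
Elena free: 08:00-11:10, 11:55-16:00.
Wei ∩ Wendy: 08:20-10:15, 10:30-14:35.
Wei ∩ Wendy ∩ Viktor: 08:20-10:15, 10:30-14:35.
Wei ∩ Wendy ∩ Viktor ∩ Arjun: 08:20-10:15, 10:30-10:35, 10:50-14:35.
Wei ∩ Wendy ∩ Viktor ∩ Arjun ∩ Elena: 08:20-10:15, 10:30-10:35, 10:50-11:10, 11:55-14:35.
The longest is 11:55-14:35 at 160 minutes.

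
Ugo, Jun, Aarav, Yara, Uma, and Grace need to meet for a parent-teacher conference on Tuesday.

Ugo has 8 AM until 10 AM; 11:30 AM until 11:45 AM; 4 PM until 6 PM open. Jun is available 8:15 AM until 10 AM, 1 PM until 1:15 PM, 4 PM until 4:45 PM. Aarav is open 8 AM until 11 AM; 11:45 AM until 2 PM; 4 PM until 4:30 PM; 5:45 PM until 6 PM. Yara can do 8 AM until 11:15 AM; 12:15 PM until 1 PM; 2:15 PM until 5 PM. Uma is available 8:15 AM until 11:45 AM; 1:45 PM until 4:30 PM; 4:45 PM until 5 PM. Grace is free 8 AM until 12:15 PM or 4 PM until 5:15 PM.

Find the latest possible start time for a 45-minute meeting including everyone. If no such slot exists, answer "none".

09:15

Ugo ∩ Jun: 08:15-10:00, 16:00-16:45.
Ugo ∩ Jun ∩ Aarav: 08:15-10:00, 16:00-16:30.
Ugo ∩ Jun ∩ Aarav ∩ Yara: 08:15-10:00, 16:00-16:30.
Ugo ∩ Jun ∩ Aarav ∩ Yara ∩ Uma: 08:15-10:00, 16:00-16:30.
Ugo ∩ Jun ∩ Aarav ∩ Yara ∩ Uma ∩ Grace: 08:15-10:00, 16:00-16:30.
So the common availability across everyone is 08:15-10:00, 16:00-16:30.
The last common window of at least 45 minutes is 08:15-10:00; a 45-minute meeting can start as late as 09:15 and still end by 10:00.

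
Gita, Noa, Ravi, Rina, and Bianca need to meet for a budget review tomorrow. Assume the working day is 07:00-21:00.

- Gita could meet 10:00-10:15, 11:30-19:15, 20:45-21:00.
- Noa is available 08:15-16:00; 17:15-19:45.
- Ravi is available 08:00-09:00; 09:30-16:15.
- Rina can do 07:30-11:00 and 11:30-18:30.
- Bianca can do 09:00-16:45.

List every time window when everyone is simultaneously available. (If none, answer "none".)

10:00-10:15, 11:30-16:00

Gita ∩ Noa: 10:00-10:15, 11:30-16:00, 17:15-19:15.
Gita ∩ Noa ∩ Ravi: 10:00-10:15, 11:30-16:00.
Gita ∩ Noa ∩ Ravi ∩ Rina: 10:00-10:15, 11:30-16:00.
Gita ∩ Noa ∩ Ravi ∩ Rina ∩ Bianca: 10:00-10:15, 11:30-16:00.
Those are the intersection windows.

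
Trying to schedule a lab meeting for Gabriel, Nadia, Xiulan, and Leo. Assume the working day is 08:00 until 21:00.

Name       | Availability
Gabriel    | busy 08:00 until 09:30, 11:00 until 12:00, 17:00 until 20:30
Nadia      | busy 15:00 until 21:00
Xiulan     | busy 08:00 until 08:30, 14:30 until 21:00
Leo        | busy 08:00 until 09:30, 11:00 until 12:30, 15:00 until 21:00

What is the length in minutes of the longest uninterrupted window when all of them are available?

120

Gabriel free: 09:30-11:00, 12:00-17:00, 20:30-21:00 (invert busy blocks within the working day).
Nadia free: 08:00-15:00 (invert busy blocks within the working day).
Xiulan free: 08:30-14:30 (invert busy blocks within the working day).
Leo free: 09:30-11:00, 12:30-15:00 (invert busy blocks within the working day).
Gabriel ∩ Nadia: 09:30-11:00, 12:00-15:00.
Gabriel ∩ Nadia ∩ Xiulan: 09:30-11:00, 12:00-14:30.
Gabriel ∩ Nadia ∩ Xiulan ∩ Leo: 09:30-11:00, 12:30-14:30.
So the common availability across everyone is 09:30-11:00, 12:30-14:30.
The longest is 12:30-14:30 at 120 minutes.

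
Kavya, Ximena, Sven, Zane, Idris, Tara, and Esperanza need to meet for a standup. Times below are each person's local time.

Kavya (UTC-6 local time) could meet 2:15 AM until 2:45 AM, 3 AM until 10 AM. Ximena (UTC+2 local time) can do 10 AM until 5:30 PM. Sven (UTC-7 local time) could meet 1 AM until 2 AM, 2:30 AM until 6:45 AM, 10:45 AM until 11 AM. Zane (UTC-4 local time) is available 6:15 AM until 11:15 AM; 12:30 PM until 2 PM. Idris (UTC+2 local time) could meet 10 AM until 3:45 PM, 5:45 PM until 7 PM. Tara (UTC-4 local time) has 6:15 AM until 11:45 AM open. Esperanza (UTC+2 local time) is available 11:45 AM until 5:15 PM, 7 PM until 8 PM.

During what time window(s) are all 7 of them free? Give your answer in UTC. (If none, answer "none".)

Kavya in UTC: 08:15-08:45, 09:00-16:00 (add 6h to convert from UTC-6).
Ximena in UTC: 08:00-15:30 (subtract 2h to convert from UTC+2).
Sven in UTC: 08:00-09:00, 09:30-13:45, 17:45-18:00 (add 7h to convert from UTC-7).
Zane in UTC: 10:15-15:15, 16:30-18:00 (add 4h to convert from UTC-4).
Idris in UTC: 08:00-13:45, 15:45-17:00 (subtract 2h to convert from UTC+2).
Tara in UTC: 10:15-15:45 (add 4h to convert from UTC-4).
Esperanza in UTC: 09:45-15:15, 17:00-18:00 (subtract 2h to convert from UTC+2).
Kavya ∩ Ximena: 08:15-08:45, 09:00-15:30.
Kavya ∩ Ximena ∩ Sven: 08:15-08:45, 09:30-13:45.
Kavya ∩ Ximena ∩ Sven ∩ Zane: 10:15-13:45.
Kavya ∩ Ximena ∩ Sven ∩ Zane ∩ Idris: 10:15-13:45.
Kavya ∩ Ximena ∩ Sven ∩ Zane ∩ Idris ∩ Tara: 10:15-13:45.
Kavya ∩ Ximena ∩ Sven ∩ Zane ∩ Idris ∩ Tara ∩ Esperanza: 10:15-13:45.

10:15-13:45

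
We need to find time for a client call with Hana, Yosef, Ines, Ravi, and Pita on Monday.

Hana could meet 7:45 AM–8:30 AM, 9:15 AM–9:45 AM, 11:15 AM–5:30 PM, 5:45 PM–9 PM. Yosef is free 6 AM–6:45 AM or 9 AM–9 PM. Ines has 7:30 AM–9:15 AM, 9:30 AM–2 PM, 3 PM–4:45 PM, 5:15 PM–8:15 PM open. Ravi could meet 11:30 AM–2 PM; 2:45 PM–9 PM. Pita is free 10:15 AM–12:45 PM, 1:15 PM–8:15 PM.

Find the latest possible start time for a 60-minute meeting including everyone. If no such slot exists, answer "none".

19:15

Hana ∩ Yosef: 09:15-09:45, 11:15-17:30, 17:45-21:00.
Hana ∩ Yosef ∩ Ines: 09:30-09:45, 11:15-14:00, 15:00-16:45, 17:15-17:30, 17:45-20:15.
Hana ∩ Yosef ∩ Ines ∩ Ravi: 11:30-14:00, 15:00-16:45, 17:15-17:30, 17:45-20:15.
Hana ∩ Yosef ∩ Ines ∩ Ravi ∩ Pita: 11:30-12:45, 13:15-14:00, 15:00-16:45, 17:15-17:30, 17:45-20:15.
The last common window of at least 60 minutes is 17:45-20:15; a 60-minute meeting can start as late as 19:15 and still end by 20:15.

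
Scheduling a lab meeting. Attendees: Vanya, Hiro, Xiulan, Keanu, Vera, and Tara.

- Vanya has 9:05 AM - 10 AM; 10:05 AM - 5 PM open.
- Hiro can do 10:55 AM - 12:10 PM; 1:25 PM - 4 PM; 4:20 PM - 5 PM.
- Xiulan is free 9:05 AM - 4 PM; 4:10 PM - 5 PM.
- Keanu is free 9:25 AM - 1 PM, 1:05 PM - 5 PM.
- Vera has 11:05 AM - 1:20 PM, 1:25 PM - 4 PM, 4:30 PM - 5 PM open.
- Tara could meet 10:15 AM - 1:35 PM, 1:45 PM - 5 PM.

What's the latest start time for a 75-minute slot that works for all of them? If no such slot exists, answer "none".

Vanya ∩ Hiro: 10:55-12:10, 13:25-16:00, 16:20-17:00.
Vanya ∩ Hiro ∩ Xiulan: 10:55-12:10, 13:25-16:00, 16:20-17:00.
Vanya ∩ Hiro ∩ Xiulan ∩ Keanu: 10:55-12:10, 13:25-16:00, 16:20-17:00.
Vanya ∩ Hiro ∩ Xiulan ∩ Keanu ∩ Vera: 11:05-12:10, 13:25-16:00, 16:30-17:00.
Vanya ∩ Hiro ∩ Xiulan ∩ Keanu ∩ Vera ∩ Tara: 11:05-12:10, 13:25-13:35, 13:45-16:00, 16:30-17:00.
The last common window of at least 75 minutes is 13:45-16:00; a 75-minute meeting can start as late as 14:45 and still end by 16:00.

14:45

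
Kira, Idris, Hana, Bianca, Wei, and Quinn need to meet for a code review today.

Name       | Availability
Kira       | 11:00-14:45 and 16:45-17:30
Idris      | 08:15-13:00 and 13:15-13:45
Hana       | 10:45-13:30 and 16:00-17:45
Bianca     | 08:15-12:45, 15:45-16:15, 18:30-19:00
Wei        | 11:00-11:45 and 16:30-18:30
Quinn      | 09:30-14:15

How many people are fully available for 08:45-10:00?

Idris and Bianca can make the full 08:45-10:00 slot — that's 2.

2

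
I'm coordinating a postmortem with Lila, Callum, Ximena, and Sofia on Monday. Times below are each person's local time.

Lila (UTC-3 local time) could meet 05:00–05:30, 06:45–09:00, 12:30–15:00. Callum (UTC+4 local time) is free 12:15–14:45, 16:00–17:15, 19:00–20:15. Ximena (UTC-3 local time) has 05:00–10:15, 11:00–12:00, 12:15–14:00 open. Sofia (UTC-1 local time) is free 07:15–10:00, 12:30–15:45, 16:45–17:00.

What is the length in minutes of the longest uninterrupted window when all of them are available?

60

Lila in UTC: 08:00-08:30, 09:45-12:00, 15:30-18:00 (add 3h to convert from UTC-3).
Callum in UTC: 08:15-10:45, 12:00-13:15, 15:00-16:15 (subtract 4h to convert from UTC+4).
Ximena in UTC: 08:00-13:15, 14:00-15:00, 15:15-17:00 (add 3h to convert from UTC-3).
Sofia in UTC: 08:15-11:00, 13:30-16:45, 17:45-18:00 (add 1h to convert from UTC-1).
Lila ∩ Callum: 08:15-08:30, 09:45-10:45, 15:30-16:15.
Lila ∩ Callum ∩ Ximena: 08:15-08:30, 09:45-10:45, 15:30-16:15.
Lila ∩ Callum ∩ Ximena ∩ Sofia: 08:15-08:30, 09:45-10:45, 15:30-16:15.
So the common availability across everyone is 08:15-08:30, 09:45-10:45, 15:30-16:15.
The longest is 09:45-10:45 at 60 minutes.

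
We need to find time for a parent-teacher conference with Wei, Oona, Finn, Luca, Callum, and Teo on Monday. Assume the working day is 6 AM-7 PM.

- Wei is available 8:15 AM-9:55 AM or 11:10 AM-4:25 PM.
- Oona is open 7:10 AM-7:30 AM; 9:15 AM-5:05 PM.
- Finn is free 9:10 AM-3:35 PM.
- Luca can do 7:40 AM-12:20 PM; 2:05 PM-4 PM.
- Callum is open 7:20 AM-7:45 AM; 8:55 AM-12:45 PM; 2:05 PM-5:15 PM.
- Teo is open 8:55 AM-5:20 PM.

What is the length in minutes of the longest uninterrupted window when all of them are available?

Wei ∩ Oona: 09:15-09:55, 11:10-16:25.
Wei ∩ Oona ∩ Finn: 09:15-09:55, 11:10-15:35.
Wei ∩ Oona ∩ Finn ∩ Luca: 09:15-09:55, 11:10-12:20, 14:05-15:35.
Wei ∩ Oona ∩ Finn ∩ Luca ∩ Callum: 09:15-09:55, 11:10-12:20, 14:05-15:35.
Wei ∩ Oona ∩ Finn ∩ Luca ∩ Callum ∩ Teo: 09:15-09:55, 11:10-12:20, 14:05-15:35.
The longest is 14:05-15:35 at 90 minutes.

90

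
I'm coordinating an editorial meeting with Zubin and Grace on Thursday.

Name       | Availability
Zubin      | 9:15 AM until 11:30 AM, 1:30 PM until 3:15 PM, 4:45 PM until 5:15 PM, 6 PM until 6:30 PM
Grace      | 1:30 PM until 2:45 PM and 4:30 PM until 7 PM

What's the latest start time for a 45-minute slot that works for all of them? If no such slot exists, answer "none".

Zubin ∩ Grace: 13:30-14:45, 16:45-17:15, 18:00-18:30.
Those are the intersection windows.
The last common window of at least 45 minutes is 13:30-14:45; a 45-minute meeting can start as late as 14:00 and still end by 14:45.

14:00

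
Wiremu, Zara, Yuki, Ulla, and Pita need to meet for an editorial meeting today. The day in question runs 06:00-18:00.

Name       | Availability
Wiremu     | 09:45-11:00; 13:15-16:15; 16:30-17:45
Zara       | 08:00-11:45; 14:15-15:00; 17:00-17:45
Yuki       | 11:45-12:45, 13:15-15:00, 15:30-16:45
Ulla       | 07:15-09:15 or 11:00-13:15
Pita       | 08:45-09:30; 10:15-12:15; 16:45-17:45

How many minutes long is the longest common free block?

0

Wiremu ∩ Zara: 09:45-11:00, 14:15-15:00, 17:00-17:45.
Wiremu ∩ Zara ∩ Yuki: 14:15-15:00.
Wiremu ∩ Zara ∩ Yuki ∩ Ulla: ∅.
Wiremu ∩ Zara ∩ Yuki ∩ Ulla ∩ Pita: ∅.
There is no time when everyone is free.
No common window exists, so the longest block is 0 minutes.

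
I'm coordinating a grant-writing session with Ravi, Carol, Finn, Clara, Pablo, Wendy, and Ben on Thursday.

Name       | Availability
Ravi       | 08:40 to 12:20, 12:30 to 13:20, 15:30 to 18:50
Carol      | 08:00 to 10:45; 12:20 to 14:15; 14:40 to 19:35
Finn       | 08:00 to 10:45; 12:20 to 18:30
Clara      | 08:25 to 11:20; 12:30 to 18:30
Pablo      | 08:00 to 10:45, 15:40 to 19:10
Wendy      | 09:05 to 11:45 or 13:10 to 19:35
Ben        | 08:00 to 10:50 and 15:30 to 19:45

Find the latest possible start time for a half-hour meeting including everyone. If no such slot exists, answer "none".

Ravi ∩ Carol: 08:40-10:45, 12:30-13:20, 15:30-18:50.
Ravi ∩ Carol ∩ Finn: 08:40-10:45, 12:30-13:20, 15:30-18:30.
Ravi ∩ Carol ∩ Finn ∩ Clara: 08:40-10:45, 12:30-13:20, 15:30-18:30.
Ravi ∩ Carol ∩ Finn ∩ Clara ∩ Pablo: 08:40-10:45, 15:40-18:30.
Ravi ∩ Carol ∩ Finn ∩ Clara ∩ Pablo ∩ Wendy: 09:05-10:45, 15:40-18:30.
Ravi ∩ Carol ∩ Finn ∩ Clara ∩ Pablo ∩ Wendy ∩ Ben: 09:05-10:45, 15:40-18:30.
The last common window of at least 30 minutes is 15:40-18:30; a 30-minute meeting can start as late as 18:00 and still end by 18:30.

18:00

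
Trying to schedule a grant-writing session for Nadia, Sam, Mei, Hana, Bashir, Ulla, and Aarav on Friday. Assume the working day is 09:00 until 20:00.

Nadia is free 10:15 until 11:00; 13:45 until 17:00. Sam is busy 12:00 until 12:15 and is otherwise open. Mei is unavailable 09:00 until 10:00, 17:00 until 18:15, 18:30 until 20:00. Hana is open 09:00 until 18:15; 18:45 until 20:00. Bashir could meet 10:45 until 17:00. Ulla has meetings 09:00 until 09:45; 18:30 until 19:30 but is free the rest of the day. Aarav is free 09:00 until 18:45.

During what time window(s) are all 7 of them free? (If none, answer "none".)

10:45-11:00, 13:45-17:00

Nadia free: 10:15-11:00, 13:45-17:00.
Sam free: 09:00-12:00, 12:15-20:00 (invert busy blocks within the working day).
Mei free: 10:00-17:00, 18:15-18:30 (invert busy blocks within the working day).
Hana free: 09:00-18:15, 18:45-20:00.
Bashir free: 10:45-17:00.
Ulla free: 09:45-18:30, 19:30-20:00 (invert busy blocks within the working day).
Aarav free: 09:00-18:45.
Nadia ∩ Sam: 10:15-11:00, 13:45-17:00.
Nadia ∩ Sam ∩ Mei: 10:15-11:00, 13:45-17:00.
Nadia ∩ Sam ∩ Mei ∩ Hana: 10:15-11:00, 13:45-17:00.
Nadia ∩ Sam ∩ Mei ∩ Hana ∩ Bashir: 10:45-11:00, 13:45-17:00.
Nadia ∩ Sam ∩ Mei ∩ Hana ∩ Bashir ∩ Ulla: 10:45-11:00, 13:45-17:00.
Nadia ∩ Sam ∩ Mei ∩ Hana ∩ Bashir ∩ Ulla ∩ Aarav: 10:45-11:00, 13:45-17:00.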